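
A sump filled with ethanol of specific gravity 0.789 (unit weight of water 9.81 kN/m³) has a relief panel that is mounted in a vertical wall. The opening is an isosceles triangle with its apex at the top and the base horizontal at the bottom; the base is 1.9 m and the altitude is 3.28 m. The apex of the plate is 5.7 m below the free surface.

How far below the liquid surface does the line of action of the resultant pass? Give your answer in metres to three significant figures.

γ = 0.789 × 9.81 = 7.74009 kN/m³.
With the apex up, the centroid sits 2h/3 = 2 × 3.28/3 = 2.18667 m below the apex, so the centroid depth is h_c = 5.7 + 2.18667 = 7.88667 m.
A = ½ × 1.9 × 3.28 = 3.116 m².
Resultant F = γ·h_c·A = 7.74009 × 7.88667 × 3.116 = 190.212 kN.
I_c = b·h³/36 = 1.9 × 3.28³/36 = 1.8624 m⁴.
Centre of pressure: y_p = y_c + I_c/(y_c·A) = 7.88667 + 1.8624/(7.88667 × 3.116) = 7.88667 + 0.0757848 = 7.96245 m along the plane.

h_p = 7.96 m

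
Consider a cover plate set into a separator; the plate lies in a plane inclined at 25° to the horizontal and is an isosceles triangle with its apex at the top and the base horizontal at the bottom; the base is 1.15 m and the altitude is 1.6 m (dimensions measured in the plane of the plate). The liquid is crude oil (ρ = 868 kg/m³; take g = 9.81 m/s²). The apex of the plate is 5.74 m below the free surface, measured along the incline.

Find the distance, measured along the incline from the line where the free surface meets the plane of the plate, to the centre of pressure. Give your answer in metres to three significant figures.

γ = ρg = 868 × 9.81 / 1000 = 8.51508 kN/m³.
Let θ = 25° be the plate's angle to the horizontal; measure y along the incline from where the plane meets the free surface. Vertical depth h = y·sinθ with sinθ = 0.422618.
With the apex up, the centroid sits 2h/3 = 2 × 1.6/3 = 1.06667 m below the apex, so y_c = 5.74 + 1.06667 = 6.80667 m and h_c = 6.80667 × 0.422618 = 2.87662 m.
A = ½ × 1.15 × 1.6 = 0.92 m².
Resultant F = γ·h_c·A = 8.51508 × 2.87662 × 0.92 = 22.5351 kN.
I_c = b·h³/36 = 1.15 × 1.6³/36 = 0.130844 m⁴.
Centre of pressure: y_p = y_c + I_c/(y_c·A) = 6.80667 + 0.130844/(6.80667 × 0.92) = 6.80667 + 0.0208945 = 6.82756 m along the plane.

y_p = 6.83 m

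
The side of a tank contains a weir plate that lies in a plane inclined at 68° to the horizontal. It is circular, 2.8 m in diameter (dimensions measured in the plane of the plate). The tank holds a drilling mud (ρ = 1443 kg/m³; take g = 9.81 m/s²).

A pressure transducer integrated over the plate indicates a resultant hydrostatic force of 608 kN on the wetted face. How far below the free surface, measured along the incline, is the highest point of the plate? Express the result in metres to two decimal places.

γ = ρg = 1443 × 9.81 / 1000 = 14.15583 kN/m³.
A = π(1.4)² = 6.15752 m².
From F = γ·h_c·A, the centroid depth is h_c = 608/(14.15583 × 6.15752) = 6.97529 m.
Let θ = 68° be the plate's angle to the horizontal; measure y along the incline from where the plane meets the free surface. Vertical depth h = y·sinθ with sinθ = 0.927184.
Along the incline, y_c = h_c/sinθ = 6.97529/0.927184 = 7.52309 m.
The centroid is at the centre, 1.4 m below the top of the plate, so the highest point sits at y_top = 7.52309 − 1.4 = 6.12309 m along the incline.

y_top ≈ 6.12 m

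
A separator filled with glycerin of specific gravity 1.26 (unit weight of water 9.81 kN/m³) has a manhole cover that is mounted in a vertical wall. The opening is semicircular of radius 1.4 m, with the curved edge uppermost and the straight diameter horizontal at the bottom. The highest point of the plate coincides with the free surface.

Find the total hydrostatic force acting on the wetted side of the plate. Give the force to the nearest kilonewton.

F ≈ 31 kN

γ = 1.26 × 9.81 = 12.3606 kN/m³.
The centroid lies 4r/(3π) = 0.594178 m above the diameter, so r − 4r/(3π) = 1.4 − 0.594178 = 0.805822 m below the topmost point, so the centroid depth is h_c = 0.805822 m.
A = πr²/2 = π × 1.4²/2 = 3.07876 m².
Resultant F = γ·h_c·A = 12.3606 × 0.805822 × 3.07876 = 30.6658 kN.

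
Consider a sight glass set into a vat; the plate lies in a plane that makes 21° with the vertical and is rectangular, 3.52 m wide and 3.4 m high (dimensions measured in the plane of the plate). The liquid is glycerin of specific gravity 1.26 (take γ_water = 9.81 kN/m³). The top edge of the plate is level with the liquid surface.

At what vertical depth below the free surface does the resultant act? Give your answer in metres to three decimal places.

h_p = 2.116 m

γ = 1.26 × 9.81 = 12.3606 kN/m³.
The plate makes 21° with the vertical, i.e. θ = 90° − 21° = 69° to the horizontal. Measuring y along the incline from the free-surface line, vertical depth h = y·sinθ with sinθ = 0.933580.
The centroid lies 3.4/2 = 1.7 m below the top edge, so y_c = 1.7 m and h_c = 1.7 × 0.933580 = 1.58709 m.
A = 3.52 × 3.4 = 11.968 m².
Resultant F = γ·h_c·A = 12.3606 × 1.58709 × 11.968 = 234.781 kN.
I_c = b·h³/12 = 3.52 × 3.4³/12 = 11.5292 m⁴.
Centre of pressure: y_p = y_c + I_c/(y_c·A) = 1.7 + 11.5292/(1.7 × 11.968) = 1.7 + 0.566668 = 2.26667 m along the plane.
Vertically, h_p = y_p·sinθ = 2.26667 × 0.933580 = 2.11612 m.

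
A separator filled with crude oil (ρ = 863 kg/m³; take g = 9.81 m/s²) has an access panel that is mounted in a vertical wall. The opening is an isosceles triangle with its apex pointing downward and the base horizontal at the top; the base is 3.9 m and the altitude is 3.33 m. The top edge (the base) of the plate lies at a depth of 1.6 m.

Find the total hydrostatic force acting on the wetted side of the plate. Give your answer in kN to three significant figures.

γ = ρg = 863 × 9.81 / 1000 = 8.46603 kN/m³.
With the apex down, the centroid sits h/3 = 3.33/3 = 1.11 m below the base (the top edge), so the centroid depth is h_c = 1.6 + 1.11 = 2.71 m.
A = ½ × 3.9 × 3.33 = 6.4935 m².
Resultant F = γ·h_c·A = 8.46603 × 2.71 × 6.4935 = 148.98 kN.

F ≈ 149 kN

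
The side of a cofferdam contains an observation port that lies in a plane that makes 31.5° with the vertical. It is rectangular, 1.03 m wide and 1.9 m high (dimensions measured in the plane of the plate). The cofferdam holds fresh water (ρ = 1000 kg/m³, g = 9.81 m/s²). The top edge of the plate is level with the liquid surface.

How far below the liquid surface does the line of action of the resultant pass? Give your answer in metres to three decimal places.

h_p = 1.080 m

γ = ρg = 1000 × 9.81 = 9810 N/m³ = 9.81 kN/m³.
The plate makes 31.5° with the vertical, i.e. θ = 90° − 31.5° = 58.5° to the horizontal. Measuring y along the incline from the free-surface line, vertical depth h = y·sinθ with sinθ = 0.852640.
The centroid lies 1.9/2 = 0.95 m below the top edge, so y_c = 0.95 m and h_c = 0.95 × 0.852640 = 0.810008 m.
A = 1.03 × 1.9 = 1.957 m².
Resultant F = γ·h_c·A = 9.81 × 0.810008 × 1.957 = 15.5507 kN.
I_c = b·h³/12 = 1.03 × 1.9³/12 = 0.588731 m⁴.
Centre of pressure: y_p = y_c + I_c/(y_c·A) = 0.95 + 0.588731/(0.95 × 1.957) = 0.95 + 0.316667 = 1.26667 m along the plane.
Vertically, h_p = y_p·sinθ = 1.26667 × 0.852640 = 1.08001 m.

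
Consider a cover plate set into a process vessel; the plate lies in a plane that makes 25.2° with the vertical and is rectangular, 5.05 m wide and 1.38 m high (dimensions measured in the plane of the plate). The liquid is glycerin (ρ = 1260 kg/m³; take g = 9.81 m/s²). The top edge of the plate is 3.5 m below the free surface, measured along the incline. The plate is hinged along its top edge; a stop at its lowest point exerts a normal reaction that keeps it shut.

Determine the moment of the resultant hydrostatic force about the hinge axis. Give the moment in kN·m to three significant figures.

M ≈ 238 kN·m

γ = ρg = 1260 × 9.81 / 1000 = 12.3606 kN/m³.
The plate makes 25.2° with the vertical, i.e. θ = 90° − 25.2° = 64.8° to the horizontal. Measuring y along the incline from the free-surface line, vertical depth h = y·sinθ with sinθ = 0.904827.
The centroid lies 1.38/2 = 0.69 m below the top edge, so y_c = 3.5 + 0.69 = 4.19 m and h_c = 4.19 × 0.904827 = 3.79123 m.
A = 5.05 × 1.38 = 6.969 m².
Resultant F = γ·h_c·A = 12.3606 × 3.79123 × 6.969 = 326.58 kN.
I_c = b·h³/12 = 5.05 × 1.38³/12 = 1.10598 m⁴.
Centre of pressure: y_p = y_c + I_c/(y_c·A) = 4.19 + 1.10598/(4.19 × 6.969) = 4.19 + 0.0378759 = 4.22788 m along the plane.
The resultant acts 0.69 + 0.0378759 = 0.727876 m (along the plate) below the hinge at the top edge, so the moment about the hinge is M = F × 0.727876 = 326.58 × 0.727876 = 237.71 kN·m.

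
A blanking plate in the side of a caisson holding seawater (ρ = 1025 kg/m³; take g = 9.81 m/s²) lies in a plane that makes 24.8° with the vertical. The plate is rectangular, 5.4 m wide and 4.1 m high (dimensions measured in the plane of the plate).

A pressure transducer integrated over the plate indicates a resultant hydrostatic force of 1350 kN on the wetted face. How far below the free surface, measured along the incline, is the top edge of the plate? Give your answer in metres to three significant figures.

y_top ≈ 4.63 m

γ = ρg = 1025 × 9.81 / 1000 = 10.05525 kN/m³.
A = 5.4 × 4.1 = 22.14 m².
From F = γ·h_c·A, the centroid depth is h_c = 1350/(10.05525 × 22.14) = 6.06406 m.
The plate makes 24.8° with the vertical, i.e. θ = 90° − 24.8° = 65.2° to the horizontal. Measuring y along the incline from the free-surface line, vertical depth h = y·sinθ with sinθ = 0.907777.
Along the incline, y_c = h_c/sinθ = 6.06406/0.907777 = 6.68012 m.
The centroid lies 4.1/2 = 2.05 m below the top edge, so the top edge sits at y_top = 6.68012 − 2.05 = 4.63012 m along the incline.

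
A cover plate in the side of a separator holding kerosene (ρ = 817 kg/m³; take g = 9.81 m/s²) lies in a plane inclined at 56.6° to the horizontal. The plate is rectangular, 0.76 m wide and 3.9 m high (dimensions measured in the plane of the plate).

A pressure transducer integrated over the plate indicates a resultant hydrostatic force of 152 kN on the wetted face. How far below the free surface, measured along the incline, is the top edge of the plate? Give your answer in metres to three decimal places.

y_top ≈ 5.714 m

γ = ρg = 817 × 9.81 / 1000 = 8.01477 kN/m³.
A = 0.76 × 3.9 = 2.964 m².
From F = γ·h_c·A, the centroid depth is h_c = 152/(8.01477 × 2.964) = 6.39844 m.
Let θ = 56.6° be the plate's angle to the horizontal; measure y along the incline from where the plane meets the free surface. Vertical depth h = y·sinθ with sinθ = 0.834848.
Along the incline, y_c = h_c/sinθ = 6.39844/0.834848 = 7.6642 m.
The centroid lies 3.9/2 = 1.95 m below the top edge, so the top edge sits at y_top = 7.6642 − 1.95 = 5.7142 m along the incline.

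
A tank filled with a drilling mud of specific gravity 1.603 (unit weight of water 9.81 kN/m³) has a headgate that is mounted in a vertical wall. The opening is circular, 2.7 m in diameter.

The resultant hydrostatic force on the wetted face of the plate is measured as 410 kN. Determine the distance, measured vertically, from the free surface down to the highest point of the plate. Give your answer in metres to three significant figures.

d_top ≈ 3.20 m

γ = 1.603 × 9.81 = 15.72543 kN/m³.
A = π(1.35)² = 5.72555 m².
From F = γ·h_c·A, the centroid depth is h_c = 410/(15.72543 × 5.72555) = 4.5537 m.
The centroid is at the centre, 1.35 m below the top of the plate, so the highest point sits at h_top = 4.5537 − 1.35 = 3.2037 m below the surface.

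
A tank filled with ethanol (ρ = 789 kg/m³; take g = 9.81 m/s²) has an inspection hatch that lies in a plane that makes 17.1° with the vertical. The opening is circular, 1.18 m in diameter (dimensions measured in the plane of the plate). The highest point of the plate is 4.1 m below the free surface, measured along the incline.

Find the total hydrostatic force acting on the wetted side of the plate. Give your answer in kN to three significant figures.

γ = ρg = 789 × 9.81 / 1000 = 7.74009 kN/m³.
The plate makes 17.1° with the vertical, i.e. θ = 90° − 17.1° = 72.9° to the horizontal. Measuring y along the incline from the free-surface line, vertical depth h = y·sinθ with sinθ = 0.955793.
The centroid is at the centre, 0.59 m below the top of the plate, so y_c = 4.1 + 0.59 = 4.69 m and h_c = 4.69 × 0.955793 = 4.48267 m.
A = π(0.59)² = 1.09359 m².
Resultant F = γ·h_c·A = 7.74009 × 4.48267 × 1.09359 = 37.9435 kN.

F ≈ 37.9 kN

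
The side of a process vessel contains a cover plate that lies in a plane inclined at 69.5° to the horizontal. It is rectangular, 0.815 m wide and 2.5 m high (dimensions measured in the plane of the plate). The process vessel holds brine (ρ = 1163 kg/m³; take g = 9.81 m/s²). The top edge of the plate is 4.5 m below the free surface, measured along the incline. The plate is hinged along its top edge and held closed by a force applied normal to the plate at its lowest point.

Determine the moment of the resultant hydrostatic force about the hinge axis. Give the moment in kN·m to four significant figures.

M ≈ 167.8 kN·m

γ = ρg = 1163 × 9.81 / 1000 = 11.40903 kN/m³.
Let θ = 69.5° be the plate's angle to the horizontal; measure y along the incline from where the plane meets the free surface. Vertical depth h = y·sinθ with sinθ = 0.936672.
The centroid lies 2.5/2 = 1.25 m below the top edge, so y_c = 4.5 + 1.25 = 5.75 m and h_c = 5.75 × 0.936672 = 5.38586 m.
A = 0.815 × 2.5 = 2.0375 m².
Resultant F = γ·h_c·A = 11.40903 × 5.38586 × 2.0375 = 125.199 kN.
I_c = b·h³/12 = 0.815 × 2.5³/12 = 1.0612 m⁴.
Centre of pressure: y_p = y_c + I_c/(y_c·A) = 5.75 + 1.0612/(5.75 × 2.0375) = 5.75 + 0.0905799 = 5.84058 m along the plane.
The resultant acts 1.25 + 0.0905799 = 1.34058 m (along the plate) below the hinge at the top edge, so the moment about the hinge is M = F × 1.34058 = 125.199 × 1.34058 = 167.839 kN·m.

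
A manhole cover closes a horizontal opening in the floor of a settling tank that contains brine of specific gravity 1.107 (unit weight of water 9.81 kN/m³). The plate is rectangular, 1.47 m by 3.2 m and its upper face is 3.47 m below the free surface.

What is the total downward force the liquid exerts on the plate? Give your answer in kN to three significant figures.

F ≈ 177 kN

γ = 1.107 × 9.81 = 10.85967 kN/m³.
The plate is horizontal, so pressure is uniform at p = γ·h = 10.85967 × 3.47 = 37.6831 kN/m².
A = 1.47 × 3.2 = 4.704 m².
F = p·A = 37.6831 × 4.704 = 177.261 kN.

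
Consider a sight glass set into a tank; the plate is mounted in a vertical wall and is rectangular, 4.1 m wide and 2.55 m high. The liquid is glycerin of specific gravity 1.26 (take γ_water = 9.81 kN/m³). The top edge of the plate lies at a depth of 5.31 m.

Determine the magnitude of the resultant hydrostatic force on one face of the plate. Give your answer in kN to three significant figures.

γ = 1.26 × 9.81 = 12.3606 kN/m³.
The centroid lies 2.55/2 = 1.275 m below the top edge, so the centroid depth is h_c = 5.31 + 1.275 = 6.585 m.
A = 4.1 × 2.55 = 10.455 m².
Resultant F = γ·h_c·A = 12.3606 × 6.585 × 10.455 = 850.98 kN.

F ≈ 851 kN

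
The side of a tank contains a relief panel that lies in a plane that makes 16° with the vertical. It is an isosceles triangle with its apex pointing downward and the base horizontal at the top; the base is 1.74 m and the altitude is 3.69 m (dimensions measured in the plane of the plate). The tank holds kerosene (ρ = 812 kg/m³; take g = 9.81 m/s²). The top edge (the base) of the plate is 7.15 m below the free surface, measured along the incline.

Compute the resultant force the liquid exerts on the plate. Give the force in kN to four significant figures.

F ≈ 206.0 kN

γ = ρg = 812 × 9.81 / 1000 = 7.96572 kN/m³.
The plate makes 16° with the vertical, i.e. θ = 90° − 16° = 74° to the horizontal. Measuring y along the incline from the free-surface line, vertical depth h = y·sinθ with sinθ = 0.961262.
With the apex down, the centroid sits h/3 = 3.69/3 = 1.23 m below the base (the top edge), so y_c = 7.15 + 1.23 = 8.38 m and h_c = 8.38 × 0.961262 = 8.05538 m.
A = ½ × 1.74 × 3.69 = 3.2103 m².
Resultant F = γ·h_c·A = 7.96572 × 8.05538 × 3.2103 = 205.995 kN.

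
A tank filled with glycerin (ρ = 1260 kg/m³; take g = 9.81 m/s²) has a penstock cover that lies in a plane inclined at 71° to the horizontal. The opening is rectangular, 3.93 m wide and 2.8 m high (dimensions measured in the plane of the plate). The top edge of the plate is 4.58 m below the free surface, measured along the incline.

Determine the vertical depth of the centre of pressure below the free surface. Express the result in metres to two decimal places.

h_p = 5.76 m

γ = ρg = 1260 × 9.81 / 1000 = 12.3606 kN/m³.
Let θ = 71° be the plate's angle to the horizontal; measure y along the incline from where the plane meets the free surface. Vertical depth h = y·sinθ with sinθ = 0.945519.
The centroid lies 2.8/2 = 1.4 m below the top edge, so y_c = 4.58 + 1.4 = 5.98 m and h_c = 5.98 × 0.945519 = 5.6542 m.
A = 3.93 × 2.8 = 11.004 m².
Resultant F = γ·h_c·A = 12.3606 × 5.6542 × 11.004 = 769.062 kN.
I_c = b·h³/12 = 3.93 × 2.8³/12 = 7.18928 m⁴.
Centre of pressure: y_p = y_c + I_c/(y_c·A) = 5.98 + 7.18928/(5.98 × 11.004) = 5.98 + 0.109253 = 6.08925 m along the plane.
Vertically, h_p = y_p·sinθ = 6.08925 × 0.945519 = 5.7575 m.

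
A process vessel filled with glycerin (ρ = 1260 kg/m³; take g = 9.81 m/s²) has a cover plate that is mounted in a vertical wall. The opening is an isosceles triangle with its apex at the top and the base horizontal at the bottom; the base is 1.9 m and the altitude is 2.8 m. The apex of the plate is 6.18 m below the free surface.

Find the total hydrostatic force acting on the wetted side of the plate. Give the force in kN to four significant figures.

γ = ρg = 1260 × 9.81 / 1000 = 12.3606 kN/m³.
With the apex up, the centroid sits 2h/3 = 2 × 2.8/3 = 1.86667 m below the apex, so the centroid depth is h_c = 6.18 + 1.86667 = 8.04667 m.
A = ½ × 1.9 × 2.8 = 2.66 m².
Resultant F = γ·h_c·A = 12.3606 × 8.04667 × 2.66 = 264.568 kN.

F ≈ 264.6 kN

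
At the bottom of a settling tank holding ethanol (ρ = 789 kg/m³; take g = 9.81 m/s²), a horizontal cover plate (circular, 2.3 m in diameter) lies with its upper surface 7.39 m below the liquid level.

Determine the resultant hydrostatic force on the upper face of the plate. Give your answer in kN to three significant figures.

F ≈ 238 kN

γ = ρg = 789 × 9.81 / 1000 = 7.74009 kN/m³.
The plate is horizontal, so pressure is uniform at p = γ·h = 7.74009 × 7.39 = 57.1993 kN/m².
A = π(1.15)² = 4.15476 m².
F = p·A = 57.1993 × 4.15476 = 237.649 kN.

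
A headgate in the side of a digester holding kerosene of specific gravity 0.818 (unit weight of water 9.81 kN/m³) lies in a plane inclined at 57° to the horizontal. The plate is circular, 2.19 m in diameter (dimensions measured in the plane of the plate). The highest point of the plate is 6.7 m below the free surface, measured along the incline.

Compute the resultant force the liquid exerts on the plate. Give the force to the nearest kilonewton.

F ≈ 198 kN

γ = 0.818 × 9.81 = 8.02458 kN/m³.
Let θ = 57° be the plate's angle to the horizontal; measure y along the incline from where the plane meets the free surface. Vertical depth h = y·sinθ with sinθ = 0.838671.
The centroid is at the centre, 1.095 m below the top of the plate, so y_c = 6.7 + 1.095 = 7.795 m and h_c = 7.795 × 0.838671 = 6.53744 m.
A = π(1.095)² = 3.76685 m².
Resultant F = γ·h_c·A = 8.02458 × 6.53744 × 3.76685 = 197.61 kN.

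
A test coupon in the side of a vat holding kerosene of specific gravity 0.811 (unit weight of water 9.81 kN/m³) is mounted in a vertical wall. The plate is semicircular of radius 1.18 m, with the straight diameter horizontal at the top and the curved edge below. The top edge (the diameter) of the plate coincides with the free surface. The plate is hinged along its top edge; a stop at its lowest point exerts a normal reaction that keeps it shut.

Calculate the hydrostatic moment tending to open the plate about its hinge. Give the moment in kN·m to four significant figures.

γ = 0.811 × 9.81 = 7.95591 kN/m³.
The centroid of a semicircle lies 4r/(3π) = 0.500808 m from the diameter, here below the top edge, so the centroid depth is h_c = 0.500808 m.
A = πr²/2 = π × 1.18²/2 = 2.18718 m².
Resultant F = γ·h_c·A = 7.95591 × 0.500808 × 2.18718 = 8.71456 kN.
I_c = (π/8 − 8/(9π))·r⁴ = 0.109757 × 1.18⁴ = 0.212794 m⁴.
Centre of pressure: y_p = y_c + I_c/(y_c·A) = 0.500808 + 0.212794/(0.500808 × 2.18718) = 0.500808 + 0.194269 = 0.695077 m along the plane.
The resultant acts 0.500808 + 0.194269 = 0.695077 m (along the plate) below the hinge at the top edge, so the moment about the hinge is M = F × 0.695077 = 8.71456 × 0.695077 = 6.05729 kN·m.

M ≈ 6.057 kN·m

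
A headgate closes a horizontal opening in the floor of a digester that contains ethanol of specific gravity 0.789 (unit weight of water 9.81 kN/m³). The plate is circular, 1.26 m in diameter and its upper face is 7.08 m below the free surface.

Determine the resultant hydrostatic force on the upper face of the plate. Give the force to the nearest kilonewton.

F ≈ 68 kN

γ = 0.789 × 9.81 = 7.74009 kN/m³.
The plate is horizontal, so pressure is uniform at p = γ·h = 7.74009 × 7.08 = 54.7998 kN/m².
A = π(0.63)² = 1.2469 m².
F = p·A = 54.7998 × 1.2469 = 68.3299 kN.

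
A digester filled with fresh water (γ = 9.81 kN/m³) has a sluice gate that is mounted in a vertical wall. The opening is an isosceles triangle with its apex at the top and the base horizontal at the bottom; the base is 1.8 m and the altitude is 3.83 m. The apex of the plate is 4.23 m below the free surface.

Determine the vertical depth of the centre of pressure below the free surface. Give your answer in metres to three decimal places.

h_p = 6.903 m

γ = 9.81 kN/m³.
With the apex up, the centroid sits 2h/3 = 2 × 3.83/3 = 2.55333 m below the apex, so the centroid depth is h_c = 4.23 + 2.55333 = 6.78333 m.
A = ½ × 1.8 × 3.83 = 3.447 m².
Resultant F = γ·h_c·A = 9.81 × 6.78333 × 3.447 = 229.379 kN.
I_c = b·h³/36 = 1.8 × 3.83³/36 = 2.80909 m⁴.
Centre of pressure: y_p = y_c + I_c/(y_c·A) = 6.78333 + 2.80909/(6.78333 × 3.447) = 6.78333 + 0.120138 = 6.90347 m along the plane.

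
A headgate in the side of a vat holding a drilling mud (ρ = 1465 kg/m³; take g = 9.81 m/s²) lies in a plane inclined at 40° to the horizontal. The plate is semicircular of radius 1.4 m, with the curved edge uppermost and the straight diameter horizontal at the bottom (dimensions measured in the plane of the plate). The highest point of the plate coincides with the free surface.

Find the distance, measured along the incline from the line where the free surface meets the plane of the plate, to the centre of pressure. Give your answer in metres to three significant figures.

γ = ρg = 1465 × 9.81 / 1000 = 14.37165 kN/m³.
Let θ = 40° be the plate's angle to the horizontal; measure y along the incline from where the plane meets the free surface. Vertical depth h = y·sinθ with sinθ = 0.642788.
The centroid lies 4r/(3π) = 0.594178 m above the diameter, so r − 4r/(3π) = 1.4 − 0.594178 = 0.805822 m below the topmost point, so y_c = 0.805822 m and h_c = 0.805822 × 0.642788 = 0.517973 m.
A = πr²/2 = π × 1.4²/2 = 3.07876 m².
Resultant F = γ·h_c·A = 14.37165 × 0.517973 × 3.07876 = 22.9187 kN.
I_c = (π/8 − 8/(9π))·r⁴ = 0.109757 × 1.4⁴ = 0.421642 m⁴.
Centre of pressure: y_p = y_c + I_c/(y_c·A) = 0.805822 + 0.421642/(0.805822 × 3.07876) = 0.805822 + 0.169953 = 0.975775 m along the plane.

y_p = 0.976 m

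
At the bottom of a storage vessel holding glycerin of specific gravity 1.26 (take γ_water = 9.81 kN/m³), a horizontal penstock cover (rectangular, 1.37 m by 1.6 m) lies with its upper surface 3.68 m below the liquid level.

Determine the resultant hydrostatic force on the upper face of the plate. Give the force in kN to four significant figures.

F ≈ 99.71 kN

γ = 1.26 × 9.81 = 12.3606 kN/m³.
The plate is horizontal, so pressure is uniform at p = γ·h = 12.3606 × 3.68 = 45.487 kN/m².
A = 1.37 × 1.6 = 2.192 m².
F = p·A = 45.487 × 2.192 = 99.7075 kN.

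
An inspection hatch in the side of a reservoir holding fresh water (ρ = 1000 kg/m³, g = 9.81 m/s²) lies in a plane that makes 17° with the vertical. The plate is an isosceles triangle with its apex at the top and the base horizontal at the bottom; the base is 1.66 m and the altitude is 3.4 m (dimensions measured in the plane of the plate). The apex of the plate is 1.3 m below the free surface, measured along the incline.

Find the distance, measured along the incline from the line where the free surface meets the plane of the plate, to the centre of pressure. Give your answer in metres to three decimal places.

y_p = 3.747 m

γ = ρg = 1000 × 9.81 = 9810 N/m³ = 9.81 kN/m³.
The plate makes 17° with the vertical, i.e. θ = 90° − 17° = 73° to the horizontal. Measuring y along the incline from the free-surface line, vertical depth h = y·sinθ with sinθ = 0.956305.
With the apex up, the centroid sits 2h/3 = 2 × 3.4/3 = 2.26667 m below the apex, so y_c = 1.3 + 2.26667 = 3.56667 m and h_c = 3.56667 × 0.956305 = 3.41082 m.
A = ½ × 1.66 × 3.4 = 2.822 m².
Resultant F = γ·h_c·A = 9.81 × 3.41082 × 2.822 = 94.4245 kN.
I_c = b·h³/36 = 1.66 × 3.4³/36 = 1.81235 m⁴.
Centre of pressure: y_p = y_c + I_c/(y_c·A) = 3.56667 + 1.81235/(3.56667 × 2.822) = 3.56667 + 0.180062 = 3.74673 m along the plane.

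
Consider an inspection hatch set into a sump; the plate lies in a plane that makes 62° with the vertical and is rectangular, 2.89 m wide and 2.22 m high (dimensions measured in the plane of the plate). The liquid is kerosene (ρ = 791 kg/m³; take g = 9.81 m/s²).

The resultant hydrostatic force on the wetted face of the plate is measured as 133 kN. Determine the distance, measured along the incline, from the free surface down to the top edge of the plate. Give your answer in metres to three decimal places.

y_top ≈ 4.580 m

γ = ρg = 791 × 9.81 / 1000 = 7.75971 kN/m³.
A = 2.89 × 2.22 = 6.4158 m².
From F = γ·h_c·A, the centroid depth is h_c = 133/(7.75971 × 6.4158) = 2.6715 m.
The plate makes 62° with the vertical, i.e. θ = 90° − 62° = 28° to the horizontal. Measuring y along the incline from the free-surface line, vertical depth h = y·sinθ with sinθ = 0.469472.
Along the incline, y_c = h_c/sinθ = 2.6715/0.469472 = 5.69044 m.
The centroid lies 2.22/2 = 1.11 m below the top edge, so the top edge sits at y_top = 5.69044 − 1.11 = 4.58044 m along the incline.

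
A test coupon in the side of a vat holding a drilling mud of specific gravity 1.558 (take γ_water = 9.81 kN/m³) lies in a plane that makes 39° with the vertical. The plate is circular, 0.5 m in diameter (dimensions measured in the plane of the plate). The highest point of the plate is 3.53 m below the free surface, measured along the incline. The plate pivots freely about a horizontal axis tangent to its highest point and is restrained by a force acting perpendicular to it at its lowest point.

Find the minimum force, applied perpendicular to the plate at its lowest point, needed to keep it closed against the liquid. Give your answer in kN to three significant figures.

γ = 1.558 × 9.81 = 15.28398 kN/m³.
The plate makes 39° with the vertical, i.e. θ = 90° − 39° = 51° to the horizontal. Measuring y along the incline from the free-surface line, vertical depth h = y·sinθ with sinθ = 0.777146.
The centroid is at the centre, 0.25 m below the top of the plate, so y_c = 3.53 + 0.25 = 3.78 m and h_c = 3.78 × 0.777146 = 2.93761 m.
A = π(0.25)² = 0.19635 m².
Resultant F = γ·h_c·A = 15.28398 × 2.93761 × 0.19635 = 8.8158 kN.
I_c = πr⁴/4 = π × 0.25⁴/4 = 0.00306796 m⁴.
Centre of pressure: y_p = y_c + I_c/(y_c·A) = 3.78 + 0.00306796/(3.78 × 0.19635) = 3.78 + 0.00413359 = 3.78413 m along the plane.
The resultant acts 0.25 + 0.00413359 = 0.254134 m (along the plate) below the hinge at the top edge, so the moment about the hinge is M = F × 0.254134 = 8.8158 × 0.254134 = 2.24039 kN·m.
A normal force at the bottom, 0.5 m from the hinge, must supply this moment: P = 2.24039/0.5 = 4.48078 kN.

P ≈ 4.48 kN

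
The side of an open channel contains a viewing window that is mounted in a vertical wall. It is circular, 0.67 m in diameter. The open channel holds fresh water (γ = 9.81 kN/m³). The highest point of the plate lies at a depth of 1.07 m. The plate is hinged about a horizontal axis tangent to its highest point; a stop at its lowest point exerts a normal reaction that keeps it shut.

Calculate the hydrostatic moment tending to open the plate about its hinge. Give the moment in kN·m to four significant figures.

M ≈ 1.725 kN·m

γ = 9.81 kN/m³.
The centroid is at the centre, 0.335 m below the top of the plate, so the centroid depth is h_c = 1.07 + 0.335 = 1.405 m.
A = π(0.335)² = 0.352565 m².
Resultant F = γ·h_c·A = 9.81 × 1.405 × 0.352565 = 4.85942 kN.
I_c = πr⁴/4 = π × 0.335⁴/4 = 0.00989166 m⁴.
Centre of pressure: y_p = y_c + I_c/(y_c·A) = 1.405 + 0.00989166/(1.405 × 0.352565) = 1.405 + 0.0199689 = 1.42497 m along the plane.
The resultant acts 0.335 + 0.0199689 = 0.354969 m (along the plate) below the hinge at the top edge, so the moment about the hinge is M = F × 0.354969 = 4.85942 × 0.354969 = 1.72494 kN·m.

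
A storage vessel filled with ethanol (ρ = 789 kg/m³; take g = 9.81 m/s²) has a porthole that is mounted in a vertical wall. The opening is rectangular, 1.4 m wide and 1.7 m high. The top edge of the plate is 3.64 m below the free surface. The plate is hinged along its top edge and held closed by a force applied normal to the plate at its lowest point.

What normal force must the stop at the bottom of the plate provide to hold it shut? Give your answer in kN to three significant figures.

P ≈ 44.0 kN

γ = ρg = 789 × 9.81 / 1000 = 7.74009 kN/m³.
The centroid lies 1.7/2 = 0.85 m below the top edge, so the centroid depth is h_c = 3.64 + 0.85 = 4.49 m.
A = 1.4 × 1.7 = 2.38 m².
Resultant F = γ·h_c·A = 7.74009 × 4.49 × 2.38 = 82.7121 kN.
I_c = b·h³/12 = 1.4 × 1.7³/12 = 0.573183 m⁴.
Centre of pressure: y_p = y_c + I_c/(y_c·A) = 4.49 + 0.573183/(4.49 × 2.38) = 4.49 + 0.0536377 = 4.54364 m along the plane.
The resultant acts 0.85 + 0.0536377 = 0.903638 m (along the plate) below the hinge at the top edge, so the moment about the hinge is M = F × 0.903638 = 82.7121 × 0.903638 = 74.7418 kN·m.
A normal force at the bottom, 1.7 m from the hinge, must supply this moment: P = 74.7418/1.7 = 43.9658 kN.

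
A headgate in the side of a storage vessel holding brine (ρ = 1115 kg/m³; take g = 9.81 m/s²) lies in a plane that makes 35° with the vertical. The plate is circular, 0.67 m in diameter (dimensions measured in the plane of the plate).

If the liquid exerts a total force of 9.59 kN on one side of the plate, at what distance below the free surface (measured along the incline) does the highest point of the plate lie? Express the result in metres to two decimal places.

y_top ≈ 2.70 m

γ = ρg = 1115 × 9.81 / 1000 = 10.93815 kN/m³.
A = π(0.335)² = 0.352565 m².
From F = γ·h_c·A, the centroid depth is h_c = 9.59/(10.93815 × 0.352565) = 2.48677 m.
The plate makes 35° with the vertical, i.e. θ = 90° − 35° = 55° to the horizontal. Measuring y along the incline from the free-surface line, vertical depth h = y·sinθ with sinθ = 0.819152.
Along the incline, y_c = h_c/sinθ = 2.48677/0.819152 = 3.03579 m.
The centroid is at the centre, 0.335 m below the top of the plate, so the highest point sits at y_top = 3.03579 − 0.335 = 2.70079 m along the incline.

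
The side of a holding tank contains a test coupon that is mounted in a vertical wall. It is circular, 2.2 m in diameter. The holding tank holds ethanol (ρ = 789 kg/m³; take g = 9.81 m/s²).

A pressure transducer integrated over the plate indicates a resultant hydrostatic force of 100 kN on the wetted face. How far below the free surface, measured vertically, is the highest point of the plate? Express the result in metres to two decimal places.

γ = ρg = 789 × 9.81 / 1000 = 7.74009 kN/m³.
A = π(1.1)² = 3.80133 m².
From F = γ·h_c·A, the centroid depth is h_c = 100/(7.74009 × 3.80133) = 3.39874 m.
The centroid is at the centre, 1.1 m below the top of the plate, so the highest point sits at h_top = 3.39874 − 1.1 = 2.29874 m below the surface.

d_top ≈ 2.30 m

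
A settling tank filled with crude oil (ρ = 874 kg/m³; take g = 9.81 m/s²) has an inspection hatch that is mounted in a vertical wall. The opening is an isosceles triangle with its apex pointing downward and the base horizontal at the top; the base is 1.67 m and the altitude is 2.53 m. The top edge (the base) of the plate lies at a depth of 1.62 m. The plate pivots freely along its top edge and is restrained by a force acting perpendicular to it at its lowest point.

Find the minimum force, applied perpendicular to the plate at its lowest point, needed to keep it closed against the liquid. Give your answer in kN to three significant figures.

γ = ρg = 874 × 9.81 / 1000 = 8.57394 kN/m³.
With the apex down, the centroid sits h/3 = 2.53/3 = 0.843333 m below the base (the top edge), so the centroid depth is h_c = 1.62 + 0.843333 = 2.46333 m.
A = ½ × 1.67 × 2.53 = 2.11255 m².
Resultant F = γ·h_c·A = 8.57394 × 2.46333 × 2.11255 = 44.618 kN.
I_c = b·h³/36 = 1.67 × 2.53³/36 = 0.751235 m⁴.
Centre of pressure: y_p = y_c + I_c/(y_c·A) = 2.46333 + 0.751235/(2.46333 × 2.11255) = 2.46333 + 0.14436 = 2.60769 m along the plane.
The resultant acts 0.843333 + 0.14436 = 0.987693 m (along the plate) below the hinge at the top edge, so the moment about the hinge is M = F × 0.987693 = 44.618 × 0.987693 = 44.0689 kN·m.
A normal force at the bottom, 2.53 m from the hinge, must supply this moment: P = 44.0689/2.53 = 17.4185 kN.

P ≈ 17.4 kN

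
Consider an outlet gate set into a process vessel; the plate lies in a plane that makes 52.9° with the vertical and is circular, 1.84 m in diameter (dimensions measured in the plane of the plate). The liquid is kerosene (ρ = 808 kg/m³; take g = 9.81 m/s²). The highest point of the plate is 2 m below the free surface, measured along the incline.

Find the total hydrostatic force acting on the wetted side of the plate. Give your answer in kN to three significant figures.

F ≈ 37.1 kN

γ = ρg = 808 × 9.81 / 1000 = 7.92648 kN/m³.
The plate makes 52.9° with the vertical, i.e. θ = 90° − 52.9° = 37.1° to the horizontal. Measuring y along the incline from the free-surface line, vertical depth h = y·sinθ with sinθ = 0.603208.
The centroid is at the centre, 0.92 m below the top of the plate, so y_c = 2 + 0.92 = 2.92 m and h_c = 2.92 × 0.603208 = 1.76137 m.
A = π(0.92)² = 2.65904 m².
Resultant F = γ·h_c·A = 7.92648 × 1.76137 × 2.65904 = 37.1241 kN.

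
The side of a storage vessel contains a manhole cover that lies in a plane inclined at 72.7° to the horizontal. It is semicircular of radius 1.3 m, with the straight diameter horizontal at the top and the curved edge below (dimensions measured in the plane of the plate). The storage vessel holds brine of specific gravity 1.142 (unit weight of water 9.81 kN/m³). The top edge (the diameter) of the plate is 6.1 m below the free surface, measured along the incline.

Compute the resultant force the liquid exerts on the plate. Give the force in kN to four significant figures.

F ≈ 188.9 kN

γ = 1.142 × 9.81 = 11.20302 kN/m³.
Let θ = 72.7° be the plate's angle to the horizontal; measure y along the incline from where the plane meets the free surface. Vertical depth h = y·sinθ with sinθ = 0.954761.
The centroid of a semicircle lies 4r/(3π) = 0.551737 m from the diameter, here below the top edge, so y_c = 6.1 + 0.551737 = 6.65174 m and h_c = 6.65174 × 0.954761 = 6.35082 m.
A = πr²/2 = π × 1.3²/2 = 2.65465 m².
Resultant F = γ·h_c·A = 11.20302 × 6.35082 × 2.65465 = 188.874 kN.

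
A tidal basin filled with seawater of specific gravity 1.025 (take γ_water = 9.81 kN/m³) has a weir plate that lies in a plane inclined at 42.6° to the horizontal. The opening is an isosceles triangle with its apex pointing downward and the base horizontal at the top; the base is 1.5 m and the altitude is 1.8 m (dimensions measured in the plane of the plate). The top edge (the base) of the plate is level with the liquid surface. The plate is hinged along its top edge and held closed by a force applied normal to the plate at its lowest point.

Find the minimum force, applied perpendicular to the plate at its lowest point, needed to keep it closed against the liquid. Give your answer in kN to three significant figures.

γ = 1.025 × 9.81 = 10.05525 kN/m³.
Let θ = 42.6° be the plate's angle to the horizontal; measure y along the incline from where the plane meets the free surface. Vertical depth h = y·sinθ with sinθ = 0.676876.
With the apex down, the centroid sits h/3 = 1.8/3 = 0.6 m below the base (the top edge), so y_c = 0.6 m and h_c = 0.6 × 0.676876 = 0.406126 m.
A = ½ × 1.5 × 1.8 = 1.35 m².
Resultant F = γ·h_c·A = 10.05525 × 0.406126 × 1.35 = 5.51299 kN.
I_c = b·h³/36 = 1.5 × 1.8³/36 = 0.243 m⁴.
Centre of pressure: y_p = y_c + I_c/(y_c·A) = 0.6 + 0.243/(0.6 × 1.35) = 0.6 + 0.3 = 0.9 m along the plane.
The resultant acts 0.6 + 0.3 = 0.9 m (along the plate) below the hinge at the top edge, so the moment about the hinge is M = F × 0.9 = 5.51299 × 0.9 = 4.96169 kN·m.
A normal force at the bottom, 1.8 m from the hinge, must supply this moment: P = 4.96169/1.8 = 2.75649 kN.

P ≈ 2.76 kN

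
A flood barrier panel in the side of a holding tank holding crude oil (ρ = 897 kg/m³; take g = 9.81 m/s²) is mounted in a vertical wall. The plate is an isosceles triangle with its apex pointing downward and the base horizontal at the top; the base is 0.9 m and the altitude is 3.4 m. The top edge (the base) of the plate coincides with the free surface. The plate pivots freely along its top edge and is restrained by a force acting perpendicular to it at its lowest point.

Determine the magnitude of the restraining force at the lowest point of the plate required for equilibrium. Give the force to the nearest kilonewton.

γ = ρg = 897 × 9.81 / 1000 = 8.79957 kN/m³.
With the apex down, the centroid sits h/3 = 3.4/3 = 1.13333 m below the base (the top edge), so the centroid depth is h_c = 1.13333 m.
A = ½ × 0.9 × 3.4 = 1.53 m².
Resultant F = γ·h_c·A = 8.79957 × 1.13333 × 1.53 = 15.2584 kN.
I_c = b·h³/36 = 0.9 × 3.4³/36 = 0.9826 m⁴.
Centre of pressure: y_p = y_c + I_c/(y_c·A) = 1.13333 + 0.9826/(1.13333 × 1.53) = 1.13333 + 0.566668 = 1.7 m along the plane.
The resultant acts 1.13333 + 0.566668 = 1.7 m (along the plate) below the hinge at the top edge, so the moment about the hinge is M = F × 1.7 = 15.2584 × 1.7 = 25.9393 kN·m.
A normal force at the bottom, 3.4 m from the hinge, must supply this moment: P = 25.9393/3.4 = 7.62921 kN.

P ≈ 8 kN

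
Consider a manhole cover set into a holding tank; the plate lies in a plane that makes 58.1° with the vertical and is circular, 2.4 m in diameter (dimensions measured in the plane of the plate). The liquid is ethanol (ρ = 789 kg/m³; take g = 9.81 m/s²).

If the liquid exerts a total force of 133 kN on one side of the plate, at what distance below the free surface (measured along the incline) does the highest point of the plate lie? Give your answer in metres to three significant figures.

y_top ≈ 5.99 m

γ = ρg = 789 × 9.81 / 1000 = 7.74009 kN/m³.
A = π(1.2)² = 4.52389 m².
From F = γ·h_c·A, the centroid depth is h_c = 133/(7.74009 × 4.52389) = 3.79834 m.
The plate makes 58.1° with the vertical, i.e. θ = 90° − 58.1° = 31.9° to the horizontal. Measuring y along the incline from the free-surface line, vertical depth h = y·sinθ with sinθ = 0.528438.
Along the incline, y_c = h_c/sinθ = 3.79834/0.528438 = 7.18786 m.
The centroid is at the centre, 1.2 m below the top of the plate, so the highest point sits at y_top = 7.18786 − 1.2 = 5.98786 m along the incline.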